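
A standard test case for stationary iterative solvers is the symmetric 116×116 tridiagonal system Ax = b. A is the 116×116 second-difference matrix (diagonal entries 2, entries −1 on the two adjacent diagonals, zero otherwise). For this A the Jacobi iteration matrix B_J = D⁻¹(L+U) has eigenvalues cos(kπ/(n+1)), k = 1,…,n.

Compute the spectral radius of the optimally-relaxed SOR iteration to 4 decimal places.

ρ_SOR = 0.9477

[ρ_J] n=116: ρ(B_J) = cos(π/(n+1)) = cos(π/117) = 0.9996.
√(1−ρ_J²) simplifies to sin(π/117) = 0.02685.
ω* = 2/(1+0.02685) = 1.9477
and ρ(B_{ω*}) = 1.9477 − 1 = 0.9477.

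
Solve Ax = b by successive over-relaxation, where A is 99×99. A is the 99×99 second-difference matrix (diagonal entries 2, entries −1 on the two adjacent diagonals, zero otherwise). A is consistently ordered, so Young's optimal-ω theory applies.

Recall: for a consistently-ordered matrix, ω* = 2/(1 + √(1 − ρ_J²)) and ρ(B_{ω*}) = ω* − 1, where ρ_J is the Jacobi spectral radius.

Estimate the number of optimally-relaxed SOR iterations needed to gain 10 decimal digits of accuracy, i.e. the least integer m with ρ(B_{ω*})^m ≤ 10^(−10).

n=99: λ(B_J) = 1 − λ(A)/2 = cos(kπ/100); k=1 gives ρ_J = 0.9995066.
√(1−ρ_J²) simplifies to sin(π/100) = 0.0314108.
Then 2/(1+√(1−ρ_J²)) = 2/(1+0.0314108); ω* = 2/1.0314108 = 1.9390916.
[ρ_SOR] ω* − 1 = 0.9390916.
10·ln10 = 23.0259; −ln(0.9390916) = 0.0628423; m = ⌈23.0259/0.0628423⌉ = ⌈366.408⌉ = 367.

m = 367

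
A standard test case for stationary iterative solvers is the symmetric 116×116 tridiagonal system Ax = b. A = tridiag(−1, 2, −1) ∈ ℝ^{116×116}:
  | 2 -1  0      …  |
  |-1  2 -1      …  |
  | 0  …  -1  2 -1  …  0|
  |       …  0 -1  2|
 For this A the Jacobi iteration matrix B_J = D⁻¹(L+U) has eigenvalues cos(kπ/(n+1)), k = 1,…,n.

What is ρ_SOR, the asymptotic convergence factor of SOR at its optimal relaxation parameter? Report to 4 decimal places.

B_J for the 116×116 system has eigenvalues cos(kπ/117); ρ_J = cos(π/117) = 0.9996.
root = sin(π/117) = 0.02685  (since 1−cos² = sin²).
ω* = 2/(1+0.02685) = 1.9477
[ρ_SOR] ω* − 1 = 0.9477.

ρ_SOR = 0.9477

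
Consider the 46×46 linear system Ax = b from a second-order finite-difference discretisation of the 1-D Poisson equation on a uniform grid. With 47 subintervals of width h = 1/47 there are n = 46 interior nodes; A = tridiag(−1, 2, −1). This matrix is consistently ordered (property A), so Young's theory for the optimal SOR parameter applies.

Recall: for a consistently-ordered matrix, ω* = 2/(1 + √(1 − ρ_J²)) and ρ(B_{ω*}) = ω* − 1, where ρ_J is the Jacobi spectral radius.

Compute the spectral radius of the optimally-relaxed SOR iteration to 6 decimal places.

ρ_SOR = 0.874779

spectrum of D⁻¹(L+U) = {cos(kπ/47) : 1≤k≤46}; ρ_J = cos(π/47) = 0.997767.
√(1 − cos²(π/47)) = sin(π/47) ≈ 0.0667926.
Young: ω* = 2/(1+√(1−ρ_J²)) = 2/(1+0.0667926) = 2/1.0667926 = 1.874779.
ρ_SOR = ω* − 1 = 1.874779 − 1 = 0.874779.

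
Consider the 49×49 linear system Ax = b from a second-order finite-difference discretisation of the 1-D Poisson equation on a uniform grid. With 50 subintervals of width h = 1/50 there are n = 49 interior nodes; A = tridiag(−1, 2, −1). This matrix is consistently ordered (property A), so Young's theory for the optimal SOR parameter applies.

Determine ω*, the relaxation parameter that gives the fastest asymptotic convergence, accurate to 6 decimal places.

ω* = 1.881838

½·tridiag(1,0,1) at n=49: λ_k = cos(kπ/50); max |λ| at k=1 ⇒ ρ_J = cos(π/50) ≈ 0.998027.
√(1−ρ_J²) simplifies to sin(π/50) = 0.0627905.
So ω* = 2/1.0627905 = 1.881838 (Young).
At ω = 1.881838 every |λ(B_ω)| = ω−1, so ρ_SOR = 0.881838.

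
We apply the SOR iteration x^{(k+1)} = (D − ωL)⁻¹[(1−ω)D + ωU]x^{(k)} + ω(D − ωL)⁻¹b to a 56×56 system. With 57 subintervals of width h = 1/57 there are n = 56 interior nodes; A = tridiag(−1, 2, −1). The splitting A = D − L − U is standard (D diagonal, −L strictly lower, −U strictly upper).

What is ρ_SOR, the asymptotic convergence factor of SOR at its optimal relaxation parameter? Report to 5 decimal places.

½·tridiag(1,0,1) at n=56: λ_k = cos(kπ/57); max |λ| at k=1 ⇒ ρ_J = cos(π/57) ≈ 0.99848.
1 − cos²(π/57) = sin²(π/57) ⇒ √(1−ρ_J²) = sin(π/57) = 0.055088.
ω* = 2/(1+0.055088) = 1.89558
[ρ_SOR] ω* − 1 = 0.89558.

ρ_SOR = 0.89558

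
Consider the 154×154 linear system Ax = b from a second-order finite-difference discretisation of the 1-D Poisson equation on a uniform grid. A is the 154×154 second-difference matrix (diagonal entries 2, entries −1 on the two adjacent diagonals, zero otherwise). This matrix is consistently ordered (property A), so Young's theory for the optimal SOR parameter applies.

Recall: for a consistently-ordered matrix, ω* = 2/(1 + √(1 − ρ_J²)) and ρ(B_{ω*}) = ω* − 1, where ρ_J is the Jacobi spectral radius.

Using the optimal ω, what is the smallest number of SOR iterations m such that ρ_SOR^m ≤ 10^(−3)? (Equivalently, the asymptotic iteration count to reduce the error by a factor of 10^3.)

m = 171

spectrum of D⁻¹(L+U) = {cos(kπ/155) : 1≤k≤154}; ρ_J = cos(π/155) = 0.9997946.
√(1 − cos²(π/155)) = sin(π/155) ≈ 0.0202670.
ω* = 2/(1 + 0.0202670) = 2/1.0202670 = 1.9602712.
[ρ_SOR] ω* − 1 = 0.9602712.
Need (0.9602712)^m ≤ 10^(−3): m ≥ 3·ln10/|ln 0.9602712| = 6.90776/0.0405395 = 170.396 ⇒ m = 171.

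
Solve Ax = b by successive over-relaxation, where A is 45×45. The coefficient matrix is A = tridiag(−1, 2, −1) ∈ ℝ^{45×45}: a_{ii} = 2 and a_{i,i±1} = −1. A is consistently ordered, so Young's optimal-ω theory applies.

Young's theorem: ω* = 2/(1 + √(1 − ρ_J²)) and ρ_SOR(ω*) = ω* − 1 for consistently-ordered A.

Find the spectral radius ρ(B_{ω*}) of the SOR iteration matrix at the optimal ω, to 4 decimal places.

ρ_SOR = 0.8722

With n=45, ρ(Jacobi) = cos(π/46) = 0.9977.
√(1−ρ_J²) = |sin(π/46)| = 0.06824
So ω* = 2/1.06824 = 1.8722 (Young).
ρ_SOR = ω* − 1 = 1.8722 − 1 = 0.8722.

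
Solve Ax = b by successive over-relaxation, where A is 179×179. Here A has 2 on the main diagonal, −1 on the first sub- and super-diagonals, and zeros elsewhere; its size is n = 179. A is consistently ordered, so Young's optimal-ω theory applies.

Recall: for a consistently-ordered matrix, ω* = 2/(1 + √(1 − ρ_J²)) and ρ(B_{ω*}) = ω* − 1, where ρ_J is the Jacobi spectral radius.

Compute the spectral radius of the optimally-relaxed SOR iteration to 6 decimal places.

ρ_SOR = 0.965694

spectrum of D⁻¹(L+U) = {cos(kπ/180) : 1≤k≤179}; ρ_J = cos(π/180) = 0.999848.
root = sin(π/180) = 0.0174524  (since 1−cos² = sin²).
ω* = 2/(1+0.0174524) = 1.965694
At ω = 1.965694 every |λ(B_ω)| = ω−1, so ρ_SOR = 0.965694.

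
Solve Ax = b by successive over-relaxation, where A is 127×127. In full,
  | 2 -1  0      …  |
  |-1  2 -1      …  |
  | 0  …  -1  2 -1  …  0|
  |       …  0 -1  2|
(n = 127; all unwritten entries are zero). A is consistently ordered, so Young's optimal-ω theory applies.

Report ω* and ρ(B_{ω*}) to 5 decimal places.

[ρ_J] n=127: ρ(B_J) = cos(π/(n+1)) = cos(π/128) = 0.99970.
root = sin(π/128) = 0.024541  (since 1−cos² = sin²).
So ω* = 2/1.024541 = 1.95209 (Young).
At ω = 1.95209 every |λ(B_ω)| = ω−1, so ρ_SOR = 0.95209.

ω* = 1.95209, ρ_SOR = 0.95209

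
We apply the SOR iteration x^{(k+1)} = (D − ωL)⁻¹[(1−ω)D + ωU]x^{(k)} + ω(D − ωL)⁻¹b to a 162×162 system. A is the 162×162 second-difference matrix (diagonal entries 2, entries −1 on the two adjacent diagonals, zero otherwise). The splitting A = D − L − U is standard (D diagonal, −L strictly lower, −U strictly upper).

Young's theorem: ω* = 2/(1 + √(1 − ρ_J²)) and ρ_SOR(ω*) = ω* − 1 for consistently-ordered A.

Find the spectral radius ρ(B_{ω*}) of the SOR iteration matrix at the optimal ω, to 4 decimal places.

ρ_SOR = 0.9622

With n=162, ρ(Jacobi) = cos(π/163) = 0.9998.
root = sin(π/163) = 0.01927  (since 1−cos² = sin²).
So ω* = 2/1.01927 = 1.9622 (Young).
ρ(B_{ω*}) = ω*−1 = 0.9622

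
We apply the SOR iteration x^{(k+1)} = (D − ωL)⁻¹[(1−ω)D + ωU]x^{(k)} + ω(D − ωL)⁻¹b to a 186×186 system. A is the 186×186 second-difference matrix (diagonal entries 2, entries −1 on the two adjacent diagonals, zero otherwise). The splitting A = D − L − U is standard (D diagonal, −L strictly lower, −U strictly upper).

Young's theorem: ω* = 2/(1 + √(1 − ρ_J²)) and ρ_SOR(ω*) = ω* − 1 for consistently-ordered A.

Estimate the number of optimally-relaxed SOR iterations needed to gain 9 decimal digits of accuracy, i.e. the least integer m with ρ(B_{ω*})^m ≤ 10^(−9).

[ρ_J] n=186: ρ(B_J) = cos(π/(n+1)) = cos(π/187) = 0.9998589.
1 − cos²(π/187) = sin²(π/187) ⇒ √(1−ρ_J²) = sin(π/187) = 0.0167992.
[ω*] 2 ÷ (1 + 0.0167992) = 2 ÷ 1.0167992 = 1.9669567.
At ω = 1.9669567 every |λ(B_ω)| = ω−1, so ρ_SOR = 0.9669567.
For 9 digits: m = 9·ln10 / (−ln 0.9669567) = 20.7233/0.0336016 = 616.736; round up → m = 617.

m = 617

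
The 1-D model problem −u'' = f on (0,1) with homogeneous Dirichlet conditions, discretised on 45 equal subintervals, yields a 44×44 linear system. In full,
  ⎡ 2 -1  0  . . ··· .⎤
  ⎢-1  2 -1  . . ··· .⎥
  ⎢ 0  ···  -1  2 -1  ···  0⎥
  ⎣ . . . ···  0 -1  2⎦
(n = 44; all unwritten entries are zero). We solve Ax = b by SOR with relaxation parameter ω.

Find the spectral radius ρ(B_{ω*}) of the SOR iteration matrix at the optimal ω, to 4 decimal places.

ρ_SOR = 0.8696

spectrum of D⁻¹(L+U) = {cos(kπ/45) : 1≤k≤44}; ρ_J = cos(π/45) = 0.9976.
1 − cos²(π/45) = sin²(π/45) ⇒ √(1−ρ_J²) = sin(π/45) = 0.06976.
ω* = 2 / (1 + 0.06976) = 2 / 1.06976 ≈ 1.8696.
and ρ(B_{ω*}) = 1.8696 − 1 = 0.8696.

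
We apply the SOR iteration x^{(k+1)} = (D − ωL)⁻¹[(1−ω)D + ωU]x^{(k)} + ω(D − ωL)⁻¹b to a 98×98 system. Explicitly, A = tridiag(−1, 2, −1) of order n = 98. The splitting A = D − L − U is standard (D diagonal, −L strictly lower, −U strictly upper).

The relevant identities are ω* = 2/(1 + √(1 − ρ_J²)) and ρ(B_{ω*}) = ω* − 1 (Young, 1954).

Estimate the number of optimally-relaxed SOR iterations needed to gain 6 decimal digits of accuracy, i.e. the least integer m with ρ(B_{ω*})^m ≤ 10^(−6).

ρ_J = max_k |cos(kπ/99)| = cos(π/99) = 0.9994965
√(1−ρ_J²) simplifies to sin(π/99) = 0.0317279.
ω* = 2/(1 + 0.0317279) = 2/1.0317279 = 1.9384956.
and ρ(B_{ω*}) = 1.9384956 − 1 = 0.9384956.
(0.9384956)^m ≤ 10^{−6}  ⇒  m·ln(0.9384956) ≤ −6·ln10  ⇒  m ≥ 217.645  ⇒  m = 218

m = 218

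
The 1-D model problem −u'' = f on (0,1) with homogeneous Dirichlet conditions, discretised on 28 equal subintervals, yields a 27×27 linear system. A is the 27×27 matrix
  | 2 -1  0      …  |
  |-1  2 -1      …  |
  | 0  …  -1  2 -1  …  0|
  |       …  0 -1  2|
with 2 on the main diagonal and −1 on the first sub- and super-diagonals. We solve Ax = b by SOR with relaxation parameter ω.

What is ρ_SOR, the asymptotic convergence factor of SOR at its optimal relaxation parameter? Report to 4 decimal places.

ρ_SOR = 0.7986

ρ_J = max_k |cos(kπ/28)| = cos(π/28) = 0.9937
1 − cos²(π/28) = sin²(π/28) ⇒ √(1−ρ_J²) = sin(π/28) = 0.11196.
ω* = 2 / (1 + 0.11196) = 2 / 1.11196 ≈ 1.7986.
ρ_SOR = ω* − 1 ≈ 0.7986.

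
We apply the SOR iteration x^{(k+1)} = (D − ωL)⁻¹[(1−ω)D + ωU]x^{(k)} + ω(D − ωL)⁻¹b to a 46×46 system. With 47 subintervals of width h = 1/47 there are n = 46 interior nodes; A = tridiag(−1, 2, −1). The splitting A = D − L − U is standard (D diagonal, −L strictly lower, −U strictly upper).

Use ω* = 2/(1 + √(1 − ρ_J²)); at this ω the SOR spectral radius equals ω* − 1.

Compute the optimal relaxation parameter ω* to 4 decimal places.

½·tridiag(1,0,1) at n=46: λ_k = cos(kπ/47); max |λ| at k=1 ⇒ ρ_J = cos(π/47) ≈ 0.9978.
root = sin(π/47) = 0.06679  (since 1−cos² = sin²).
ω* = 2/(1 + 0.06679) = 2/1.06679 = 1.8748.
and ρ(B_{ω*}) = 1.8748 − 1 = 0.8748.

ω* = 1.8748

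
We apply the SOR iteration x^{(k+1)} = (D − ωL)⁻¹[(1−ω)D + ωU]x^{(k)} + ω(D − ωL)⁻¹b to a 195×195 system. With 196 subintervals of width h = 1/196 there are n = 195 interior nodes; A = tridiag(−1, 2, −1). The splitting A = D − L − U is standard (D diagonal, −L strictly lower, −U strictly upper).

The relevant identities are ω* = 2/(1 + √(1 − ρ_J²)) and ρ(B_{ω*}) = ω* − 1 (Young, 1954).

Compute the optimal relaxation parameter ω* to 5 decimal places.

With n=195, ρ(Jacobi) = cos(π/196) = 0.99987.
root = sin(π/196) = 0.016028  (since 1−cos² = sin²).
Then 2/(1+√(1−ρ_J²)) = 2/(1+0.016028); ω* = 2/1.016028 = 1.96845.
ρ(B_{ω*}) = ω*−1 = 0.96845

ω* = 1.96845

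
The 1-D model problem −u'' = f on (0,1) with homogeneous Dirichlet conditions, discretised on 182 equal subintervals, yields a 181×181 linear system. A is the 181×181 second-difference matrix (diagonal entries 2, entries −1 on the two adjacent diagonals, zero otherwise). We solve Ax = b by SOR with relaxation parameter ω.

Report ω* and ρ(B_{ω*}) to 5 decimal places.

ρ_J = max_k |cos(kπ/182)| = cos(π/182) = 0.99985
root = sin(π/182) = 0.017261  (since 1−cos² = sin²).
Young: ω* = 2/(1+√(1−ρ_J²)) = 2/(1+0.017261) = 2/1.017261 = 1.96606.
and ρ(B_{ω*}) = 1.96606 − 1 = 0.96606.

ω* = 1.96606, ρ_SOR = 0.96606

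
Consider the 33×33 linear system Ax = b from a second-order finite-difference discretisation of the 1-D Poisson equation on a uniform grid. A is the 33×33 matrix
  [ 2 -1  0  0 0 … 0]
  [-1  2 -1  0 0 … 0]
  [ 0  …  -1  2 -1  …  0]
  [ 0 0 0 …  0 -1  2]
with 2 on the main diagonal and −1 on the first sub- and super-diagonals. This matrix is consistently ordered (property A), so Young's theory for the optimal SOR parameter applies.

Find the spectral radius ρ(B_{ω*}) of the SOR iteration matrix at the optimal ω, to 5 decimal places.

ρ_SOR = 0.83105

ρ_J = max_k |cos(kπ/34)| = cos(π/34) = 0.99573
√(1−ρ_J²) = |sin(π/34)| = 0.092268
ω* = 2/(1 + 0.092268) = 2/1.092268 = 1.83105.
ρ(B_{ω*}) = ω*−1 = 0.83105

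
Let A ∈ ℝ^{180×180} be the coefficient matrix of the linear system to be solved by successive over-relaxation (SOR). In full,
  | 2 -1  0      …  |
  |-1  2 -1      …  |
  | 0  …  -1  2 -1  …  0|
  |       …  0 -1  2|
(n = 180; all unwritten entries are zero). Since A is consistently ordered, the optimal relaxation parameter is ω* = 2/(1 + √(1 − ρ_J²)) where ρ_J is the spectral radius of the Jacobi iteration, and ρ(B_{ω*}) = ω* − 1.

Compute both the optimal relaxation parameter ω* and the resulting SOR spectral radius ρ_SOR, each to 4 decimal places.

ρ_J = max_k |cos(kπ/181)| = cos(π/181) = 0.9998
√(1−ρ_J²) = |sin(π/181)| = 0.01736
Young: ω* = 2/(1+√(1−ρ_J²)) = 2/(1+0.01736) = 2/1.01736 = 1.9659.
At ω = 1.9659 every |λ(B_ω)| = ω−1, so ρ_SOR = 0.9659.

ω* = 1.9659, ρ_SOR = 0.9659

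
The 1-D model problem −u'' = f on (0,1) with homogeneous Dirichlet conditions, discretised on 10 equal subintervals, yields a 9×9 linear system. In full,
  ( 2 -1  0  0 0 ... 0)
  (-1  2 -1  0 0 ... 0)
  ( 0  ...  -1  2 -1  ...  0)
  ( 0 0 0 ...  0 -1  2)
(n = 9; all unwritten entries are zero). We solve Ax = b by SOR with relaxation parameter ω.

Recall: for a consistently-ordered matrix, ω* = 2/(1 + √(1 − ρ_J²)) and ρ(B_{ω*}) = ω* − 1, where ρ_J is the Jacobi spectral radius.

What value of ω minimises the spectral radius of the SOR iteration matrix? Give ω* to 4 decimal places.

ω* = 1.5279

B_J for the 9×9 system has eigenvalues cos(kπ/10); ρ_J = cos(π/10) = 0.9511.
√(1−ρ_J²) simplifies to sin(π/10) = 0.30902.
ω* = 2/(1 + 0.30902) = 2/1.30902 = 1.5279.
At ω = 1.5279 every |λ(B_ω)| = ω−1, so ρ_SOR = 0.5279.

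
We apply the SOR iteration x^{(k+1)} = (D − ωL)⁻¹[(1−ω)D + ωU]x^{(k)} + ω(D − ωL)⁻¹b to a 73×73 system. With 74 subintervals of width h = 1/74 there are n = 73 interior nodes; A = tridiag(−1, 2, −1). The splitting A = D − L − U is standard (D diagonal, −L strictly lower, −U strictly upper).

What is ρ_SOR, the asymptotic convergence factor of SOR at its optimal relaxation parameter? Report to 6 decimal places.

ρ_SOR = 0.918573

ρ_J = max_k |cos(kπ/74)| = cos(π/74) = 0.999099
√(1−ρ_J²) simplifies to sin(π/74) = 0.0424412.
Then 2/(1+√(1−ρ_J²)) = 2/(1+0.0424412); ω* = 2/1.0424412 = 1.918573.
Hence ρ(B_{ω*}) = 1.918573 − 1 = 0.918573.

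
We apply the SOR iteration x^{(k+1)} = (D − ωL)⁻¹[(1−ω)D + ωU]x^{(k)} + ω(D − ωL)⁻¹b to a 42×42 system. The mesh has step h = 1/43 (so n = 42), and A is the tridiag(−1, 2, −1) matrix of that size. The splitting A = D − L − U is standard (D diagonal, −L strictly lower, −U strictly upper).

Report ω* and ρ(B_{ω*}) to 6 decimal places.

ω* = 1.863941, ρ_SOR = 0.863941

n=42: λ(B_J) = 1 − λ(A)/2 = cos(kπ/43); k=1 gives ρ_J = 0.997332.
√(1 − cos²(π/43)) = sin(π/43) ≈ 0.0729953.
Then 2/(1+√(1−ρ_J²)) = 2/(1+0.0729953); ω* = 2/1.0729953 = 1.863941.
ρ_SOR = ω* − 1 ≈ 0.863941.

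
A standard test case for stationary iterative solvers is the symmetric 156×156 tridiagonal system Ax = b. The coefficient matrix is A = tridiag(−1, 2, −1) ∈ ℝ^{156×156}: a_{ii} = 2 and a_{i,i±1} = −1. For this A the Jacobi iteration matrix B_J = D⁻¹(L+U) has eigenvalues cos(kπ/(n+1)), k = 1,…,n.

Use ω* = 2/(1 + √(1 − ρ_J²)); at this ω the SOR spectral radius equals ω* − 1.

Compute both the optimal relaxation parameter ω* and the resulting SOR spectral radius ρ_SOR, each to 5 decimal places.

ω* = 1.96077, ρ_SOR = 0.96077

½·tridiag(1,0,1) at n=156: λ_k = cos(kπ/157); max |λ| at k=1 ⇒ ρ_J = cos(π/157) ≈ 0.99980.
√(1−ρ_J²) simplifies to sin(π/157) = 0.020009.
So ω* = 2/1.020009 = 1.96077 (Young).
At ω = 1.96077 every |λ(B_ω)| = ω−1, so ρ_SOR = 0.96077.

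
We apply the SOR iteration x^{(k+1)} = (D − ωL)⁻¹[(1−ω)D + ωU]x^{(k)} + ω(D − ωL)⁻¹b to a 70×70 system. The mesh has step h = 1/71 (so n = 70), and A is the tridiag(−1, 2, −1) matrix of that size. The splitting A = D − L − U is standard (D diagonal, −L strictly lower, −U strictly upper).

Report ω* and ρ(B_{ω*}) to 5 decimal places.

With n=70, ρ(Jacobi) = cos(π/71) = 0.99902.
√(1 − cos²(π/71)) = sin(π/71) ≈ 0.044233.
So ω* = 2/1.044233 = 1.91528 (Young).
and ρ(B_{ω*}) = 1.91528 − 1 = 0.91528.

ω* = 1.91528, ρ_SOR = 0.91528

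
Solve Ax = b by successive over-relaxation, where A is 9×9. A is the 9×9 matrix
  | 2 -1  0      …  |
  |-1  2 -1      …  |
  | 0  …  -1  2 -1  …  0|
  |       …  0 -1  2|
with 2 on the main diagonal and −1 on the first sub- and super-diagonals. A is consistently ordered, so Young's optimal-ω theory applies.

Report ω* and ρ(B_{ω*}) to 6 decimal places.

[ρ_J] n=9: ρ(B_J) = cos(π/(n+1)) = cos(π/10) = 0.951057.
√(1 − cos²(π/10)) = sin(π/10) ≈ 0.3090170.
So ω* = 2/1.3090170 = 1.527864 (Young).
ρ_SOR = ω* − 1 ≈ 0.527864.

ω* = 1.527864, ρ_SOR = 0.527864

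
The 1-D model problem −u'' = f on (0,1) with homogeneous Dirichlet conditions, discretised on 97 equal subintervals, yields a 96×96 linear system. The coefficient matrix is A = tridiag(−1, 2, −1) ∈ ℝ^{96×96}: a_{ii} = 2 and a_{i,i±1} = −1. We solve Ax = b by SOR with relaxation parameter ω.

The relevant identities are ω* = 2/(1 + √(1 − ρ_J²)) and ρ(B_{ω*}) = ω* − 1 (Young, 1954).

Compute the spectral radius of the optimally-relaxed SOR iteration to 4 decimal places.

spectrum of D⁻¹(L+U) = {cos(kπ/97) : 1≤k≤96}; ρ_J = cos(π/97) = 0.9995.
√(1−ρ_J²) = |sin(π/97)| = 0.03238
ω* = 2 / (1 + 0.03238) = 2 / 1.03238 ≈ 1.9373.
ρ(B_{ω*}) = ω*−1 = 0.9373

ρ_SOR = 0.9373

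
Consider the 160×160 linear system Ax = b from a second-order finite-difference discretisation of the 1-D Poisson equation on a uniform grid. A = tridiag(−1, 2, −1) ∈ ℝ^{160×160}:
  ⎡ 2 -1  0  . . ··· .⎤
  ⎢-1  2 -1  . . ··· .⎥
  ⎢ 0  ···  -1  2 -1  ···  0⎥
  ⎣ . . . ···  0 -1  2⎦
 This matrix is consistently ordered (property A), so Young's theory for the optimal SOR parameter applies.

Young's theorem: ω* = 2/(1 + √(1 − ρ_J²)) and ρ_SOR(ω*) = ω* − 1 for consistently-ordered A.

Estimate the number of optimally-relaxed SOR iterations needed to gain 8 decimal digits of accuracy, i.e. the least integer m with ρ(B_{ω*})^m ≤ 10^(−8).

n=160: λ(B_J) = 1 − λ(A)/2 = cos(kπ/161); k=1 gives ρ_J = 0.9998096.
1 − cos²(π/161) = sin²(π/161) ⇒ √(1−ρ_J²) = sin(π/161) = 0.0195118.
Young: ω* = 2/(1+√(1−ρ_J²)) = 2/(1+0.0195118) = 2/1.0195118 = 1.9617232.
At ω = 1.9617232 every |λ(B_ω)| = ω−1, so ρ_SOR = 0.9617232.
m ≥ 8·ln10 / (−ln 0.9617232) = 471.980; smallest integer m = 472.

m = 472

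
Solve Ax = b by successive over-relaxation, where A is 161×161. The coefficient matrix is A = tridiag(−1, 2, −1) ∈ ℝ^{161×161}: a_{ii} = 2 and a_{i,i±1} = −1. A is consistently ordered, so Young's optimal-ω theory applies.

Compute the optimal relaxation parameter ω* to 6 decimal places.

With n=161, ρ(Jacobi) = cos(π/162) = 0.999812.
√(1 − cos²(π/162)) = sin(π/162) ≈ 0.0193913.
ω* = 2/(1 + 0.0193913) = 2/1.0193913 = 1.961955.
At ω = 1.961955 every |λ(B_ω)| = ω−1, so ρ_SOR = 0.961955.

ω* = 1.961955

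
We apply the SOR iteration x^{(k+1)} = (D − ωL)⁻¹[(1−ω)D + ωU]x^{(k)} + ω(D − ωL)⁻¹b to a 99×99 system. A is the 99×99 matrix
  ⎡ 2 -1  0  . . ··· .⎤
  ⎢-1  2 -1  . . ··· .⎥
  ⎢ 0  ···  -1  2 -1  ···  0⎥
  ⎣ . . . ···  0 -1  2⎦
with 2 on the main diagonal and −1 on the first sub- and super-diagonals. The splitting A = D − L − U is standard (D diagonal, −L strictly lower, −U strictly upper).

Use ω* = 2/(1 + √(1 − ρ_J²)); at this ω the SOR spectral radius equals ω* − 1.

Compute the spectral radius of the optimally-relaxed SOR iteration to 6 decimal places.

spectrum of D⁻¹(L+U) = {cos(kπ/100) : 1≤k≤99}; ρ_J = cos(π/100) = 0.999507.
√(1 − cos²(π/100)) = sin(π/100) ≈ 0.0314108.
Young: ω* = 2/(1+√(1−ρ_J²)) = 2/(1+0.0314108) = 2/1.0314108 = 1.939092.
ρ(B_{ω*}) = ω*−1 = 0.939092

ρ_SOR = 0.939092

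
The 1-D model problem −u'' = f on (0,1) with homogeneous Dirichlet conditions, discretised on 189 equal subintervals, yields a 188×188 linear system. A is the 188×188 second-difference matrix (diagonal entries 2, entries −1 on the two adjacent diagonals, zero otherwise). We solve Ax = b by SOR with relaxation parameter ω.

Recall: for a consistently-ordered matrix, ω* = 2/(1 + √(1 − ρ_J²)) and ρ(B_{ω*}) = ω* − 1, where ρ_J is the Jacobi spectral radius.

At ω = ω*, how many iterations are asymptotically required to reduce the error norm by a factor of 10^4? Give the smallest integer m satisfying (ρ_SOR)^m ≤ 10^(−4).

With n=188, ρ(Jacobi) = cos(π/189) = 0.9998619.
1 − cos²(π/189) = sin²(π/189) ⇒ √(1−ρ_J²) = sin(π/189) = 0.0166214.
So ω* = 2/1.0166214 = 1.9673007 (Young).
and ρ(B_{ω*}) = 1.9673007 − 1 = 0.9673007.
m ≥ 4·ln10 / (−ln 0.9673007) = 277.037; smallest integer m = 278.

m = 278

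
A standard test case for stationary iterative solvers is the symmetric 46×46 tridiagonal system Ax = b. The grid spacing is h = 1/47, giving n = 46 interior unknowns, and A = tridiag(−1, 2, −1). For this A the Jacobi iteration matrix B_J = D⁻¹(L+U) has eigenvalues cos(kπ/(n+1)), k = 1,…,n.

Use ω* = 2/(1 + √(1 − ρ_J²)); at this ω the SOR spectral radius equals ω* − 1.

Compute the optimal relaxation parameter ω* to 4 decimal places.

ω* = 1.8748

[ρ_J] n=46: ρ(B_J) = cos(π/(n+1)) = cos(π/47) = 0.9978.
√(1−ρ_J²) simplifies to sin(π/47) = 0.06679.
Young: ω* = 2/(1+√(1−ρ_J²)) = 2/(1+0.06679) = 2/1.06679 = 1.8748.
[ρ_SOR] ω* − 1 = 0.8748.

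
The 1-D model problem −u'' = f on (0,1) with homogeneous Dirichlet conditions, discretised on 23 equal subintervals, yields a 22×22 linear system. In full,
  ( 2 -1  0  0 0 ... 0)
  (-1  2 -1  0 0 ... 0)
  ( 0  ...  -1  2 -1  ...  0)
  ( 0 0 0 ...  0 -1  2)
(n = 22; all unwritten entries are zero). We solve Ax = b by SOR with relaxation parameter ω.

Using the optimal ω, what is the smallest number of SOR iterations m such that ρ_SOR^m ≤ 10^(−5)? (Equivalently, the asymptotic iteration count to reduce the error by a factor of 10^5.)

m = 43

spectrum of D⁻¹(L+U) = {cos(kπ/23) : 1≤k≤22}; ρ_J = cos(π/23) = 0.9906859.
√(1−ρ_J²) simplifies to sin(π/23) = 0.1361666.
So ω* = 2/1.1361666 = 1.7603052 (Young).
[ρ_SOR] ω* − 1 = 0.7603052.
5·ln10 = 11.5129; −ln(0.7603052) = 0.274035; m = ⌈11.5129/0.274035⌉ = ⌈42.013⌉ = 43.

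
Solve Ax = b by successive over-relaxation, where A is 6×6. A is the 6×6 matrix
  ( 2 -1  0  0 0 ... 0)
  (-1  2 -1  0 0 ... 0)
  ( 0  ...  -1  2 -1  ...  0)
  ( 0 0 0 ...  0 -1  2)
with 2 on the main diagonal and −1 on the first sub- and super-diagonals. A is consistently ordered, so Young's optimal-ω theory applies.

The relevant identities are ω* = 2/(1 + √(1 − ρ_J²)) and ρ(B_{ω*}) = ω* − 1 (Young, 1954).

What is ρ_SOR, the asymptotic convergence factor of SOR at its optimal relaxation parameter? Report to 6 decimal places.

ρ_SOR = 0.394813

spectrum of D⁻¹(L+U) = {cos(kπ/7) : 1≤k≤6}; ρ_J = cos(π/7) = 0.900969.
root = sin(π/7) = 0.4338837  (since 1−cos² = sin²).
So ω* = 2/1.4338837 = 1.394813 (Young).
ρ_SOR = ω* − 1 = 1.394813 − 1 = 0.394813.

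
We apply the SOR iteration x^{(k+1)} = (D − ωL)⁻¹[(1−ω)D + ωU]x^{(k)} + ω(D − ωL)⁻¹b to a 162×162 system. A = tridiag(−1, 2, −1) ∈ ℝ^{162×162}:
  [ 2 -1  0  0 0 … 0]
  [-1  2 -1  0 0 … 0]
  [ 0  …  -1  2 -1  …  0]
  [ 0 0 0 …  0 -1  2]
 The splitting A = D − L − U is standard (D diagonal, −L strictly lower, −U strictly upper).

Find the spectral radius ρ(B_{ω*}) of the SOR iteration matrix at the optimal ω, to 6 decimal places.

ρ_SOR = 0.962184

ρ_J = max_k |cos(kπ/163)| = cos(π/163) = 0.999814
√(1−ρ_J²) = |sin(π/163)| = 0.0192724
ω* = 2/(1+0.0192724) = 1.962184
Hence ρ(B_{ω*}) = 1.962184 − 1 = 0.962184.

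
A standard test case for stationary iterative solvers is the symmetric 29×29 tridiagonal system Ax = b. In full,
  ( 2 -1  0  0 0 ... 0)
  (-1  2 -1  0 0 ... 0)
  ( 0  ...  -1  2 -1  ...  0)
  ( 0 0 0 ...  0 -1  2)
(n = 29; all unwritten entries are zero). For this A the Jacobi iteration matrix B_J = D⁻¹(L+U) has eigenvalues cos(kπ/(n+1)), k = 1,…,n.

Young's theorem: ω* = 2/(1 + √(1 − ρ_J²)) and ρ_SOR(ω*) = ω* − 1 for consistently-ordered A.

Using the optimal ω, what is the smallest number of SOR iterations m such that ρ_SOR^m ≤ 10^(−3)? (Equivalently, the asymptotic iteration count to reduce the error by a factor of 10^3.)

ρ_J = max_k |cos(kπ/30)| = cos(π/30) = 0.9945219
root = sin(π/30) = 0.1045285  (since 1−cos² = sin²).
ω* = 2/(1+0.1045285) = 1.8107274
Hence ρ(B_{ω*}) = 1.8107274 − 1 = 0.8107274.
3·ln10 = 6.90776; −ln(0.8107274) = 0.209823; m = ⌈6.90776/0.209823⌉ = ⌈32.922⌉ = 33.

m = 33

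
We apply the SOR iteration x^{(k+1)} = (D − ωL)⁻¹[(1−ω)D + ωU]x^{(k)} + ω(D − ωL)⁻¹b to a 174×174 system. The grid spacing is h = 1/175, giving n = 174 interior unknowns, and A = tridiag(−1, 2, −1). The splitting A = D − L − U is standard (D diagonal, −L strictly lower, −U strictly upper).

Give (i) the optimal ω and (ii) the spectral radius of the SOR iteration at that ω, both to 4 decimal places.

With n=174, ρ(Jacobi) = cos(π/175) = 0.9998.
√(1−ρ_J²) = |sin(π/175)| = 0.01795
ω* = 2 / (1 + 0.01795) = 2 / 1.01795 ≈ 1.9647.
At ω = 1.9647 every |λ(B_ω)| = ω−1, so ρ_SOR = 0.9647.

ω* = 1.9647, ρ_SOR = 0.9647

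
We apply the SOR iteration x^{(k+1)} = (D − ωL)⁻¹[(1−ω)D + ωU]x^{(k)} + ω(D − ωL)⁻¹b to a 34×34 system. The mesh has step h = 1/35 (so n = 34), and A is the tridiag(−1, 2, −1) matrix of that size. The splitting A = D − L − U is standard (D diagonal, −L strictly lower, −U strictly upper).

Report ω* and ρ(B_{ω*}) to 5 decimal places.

ω* = 1.83547, ρ_SOR = 0.83547

½·tridiag(1,0,1) at n=34: λ_k = cos(kπ/35); max |λ| at k=1 ⇒ ρ_J = cos(π/35) ≈ 0.99597.
√(1 − cos²(π/35)) = sin(π/35) ≈ 0.089639.
ω* = 2/(1+0.089639) = 1.83547
[ρ_SOR] ω* − 1 = 0.83547.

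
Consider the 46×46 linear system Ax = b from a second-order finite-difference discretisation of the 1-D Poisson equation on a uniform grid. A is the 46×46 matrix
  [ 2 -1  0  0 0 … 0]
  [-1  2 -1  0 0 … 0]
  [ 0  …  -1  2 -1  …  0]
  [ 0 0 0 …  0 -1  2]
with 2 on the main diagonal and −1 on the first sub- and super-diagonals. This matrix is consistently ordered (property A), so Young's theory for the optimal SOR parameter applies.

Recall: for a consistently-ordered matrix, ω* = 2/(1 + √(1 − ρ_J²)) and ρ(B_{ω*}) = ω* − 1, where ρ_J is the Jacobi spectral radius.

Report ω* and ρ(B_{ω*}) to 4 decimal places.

[ρ_J] n=46: ρ(B_J) = cos(π/(n+1)) = cos(π/47) = 0.9978.
√(1−ρ_J²) simplifies to sin(π/47) = 0.06679.
Then 2/(1+√(1−ρ_J²)) = 2/(1+0.06679); ω* = 2/1.06679 = 1.8748.
ρ_SOR = ω* − 1 = 1.8748 − 1 = 0.8748.

ω* = 1.8748, ρ_SOR = 0.8748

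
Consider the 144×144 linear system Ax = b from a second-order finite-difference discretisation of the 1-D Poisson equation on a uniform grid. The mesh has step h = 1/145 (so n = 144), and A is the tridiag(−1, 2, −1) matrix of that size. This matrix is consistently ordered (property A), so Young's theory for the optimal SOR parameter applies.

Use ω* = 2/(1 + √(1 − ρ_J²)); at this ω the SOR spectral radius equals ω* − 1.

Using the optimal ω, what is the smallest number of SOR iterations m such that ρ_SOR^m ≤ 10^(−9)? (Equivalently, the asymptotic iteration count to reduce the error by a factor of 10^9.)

m = 479

[ρ_J] n=144: ρ(B_J) = cos(π/(n+1)) = cos(π/145) = 0.9997653.
√(1 − cos²(π/145)) = sin(π/145) ≈ 0.0216645.
So ω* = 2/1.0216645 = 1.9575898 (Young).
ρ_SOR = ω* − 1 = 1.9575898 − 1 = 0.9575898.
m ≥ 9·ln10 / (−ln 0.9575898) = 478.203; smallest integer m = 479.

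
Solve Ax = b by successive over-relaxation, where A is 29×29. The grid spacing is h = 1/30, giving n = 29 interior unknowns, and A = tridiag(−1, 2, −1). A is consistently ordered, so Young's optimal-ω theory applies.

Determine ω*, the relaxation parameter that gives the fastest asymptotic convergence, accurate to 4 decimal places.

ω* = 1.8107

spectrum of D⁻¹(L+U) = {cos(kπ/30) : 1≤k≤29}; ρ_J = cos(π/30) = 0.9945.
√(1 − cos²(π/30)) = sin(π/30) ≈ 0.10453.
Young: ω* = 2/(1+√(1−ρ_J²)) = 2/(1+0.10453) = 2/1.10453 = 1.8107.
At ω = 1.8107 every |λ(B_ω)| = ω−1, so ρ_SOR = 0.8107.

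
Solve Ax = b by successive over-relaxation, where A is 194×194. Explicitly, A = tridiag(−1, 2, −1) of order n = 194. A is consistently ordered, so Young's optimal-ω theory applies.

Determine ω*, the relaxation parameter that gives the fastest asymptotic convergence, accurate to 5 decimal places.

ω* = 1.96829

n=194: λ(B_J) = 1 − λ(A)/2 = cos(kπ/195); k=1 gives ρ_J = 0.99987.
√(1−ρ_J²) = |sin(π/195)| = 0.016110
ω* = 2 / (1 + 0.016110) = 2 / 1.016110 ≈ 1.96829.
[ρ_SOR] ω* − 1 = 0.96829.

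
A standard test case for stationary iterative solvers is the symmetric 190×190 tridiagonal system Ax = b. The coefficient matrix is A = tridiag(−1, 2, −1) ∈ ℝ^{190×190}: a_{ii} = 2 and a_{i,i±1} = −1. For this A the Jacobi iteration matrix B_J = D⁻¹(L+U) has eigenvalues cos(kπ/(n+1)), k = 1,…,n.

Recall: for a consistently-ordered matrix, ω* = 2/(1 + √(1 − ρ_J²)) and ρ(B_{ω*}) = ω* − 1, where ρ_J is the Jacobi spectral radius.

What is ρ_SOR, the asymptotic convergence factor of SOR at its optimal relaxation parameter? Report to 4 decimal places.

ρ_SOR = 0.9676

½·tridiag(1,0,1) at n=190: λ_k = cos(kπ/191); max |λ| at k=1 ⇒ ρ_J = cos(π/191) ≈ 0.9999.
√(1−ρ_J²) = |sin(π/191)| = 0.01645
So ω* = 2/1.01645 = 1.9676 (Young).
Hence ρ(B_{ω*}) = 1.9676 − 1 = 0.9676.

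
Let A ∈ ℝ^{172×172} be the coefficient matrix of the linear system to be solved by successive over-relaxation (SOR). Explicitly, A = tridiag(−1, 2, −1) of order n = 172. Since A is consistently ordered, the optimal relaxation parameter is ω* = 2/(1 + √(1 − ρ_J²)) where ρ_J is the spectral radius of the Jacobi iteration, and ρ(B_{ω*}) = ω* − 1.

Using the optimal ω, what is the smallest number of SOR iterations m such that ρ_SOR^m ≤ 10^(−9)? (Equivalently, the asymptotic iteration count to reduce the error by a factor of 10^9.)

m = 571

With n=172, ρ(Jacobi) = cos(π/173) = 0.9998351.
√(1 − cos²(π/173)) = sin(π/173) ≈ 0.0181585.
[ω*] 2 ÷ (1 + 0.0181585) = 2 ÷ 1.0181585 = 1.9643307.
At ω = 1.9643307 every |λ(B_ω)| = ω−1, so ρ_SOR = 0.9643307.
9·ln10 = 20.7233; −ln(0.9643307) = 0.036321; m = ⌈20.7233/0.036321⌉ = ⌈570.560⌉ = 571.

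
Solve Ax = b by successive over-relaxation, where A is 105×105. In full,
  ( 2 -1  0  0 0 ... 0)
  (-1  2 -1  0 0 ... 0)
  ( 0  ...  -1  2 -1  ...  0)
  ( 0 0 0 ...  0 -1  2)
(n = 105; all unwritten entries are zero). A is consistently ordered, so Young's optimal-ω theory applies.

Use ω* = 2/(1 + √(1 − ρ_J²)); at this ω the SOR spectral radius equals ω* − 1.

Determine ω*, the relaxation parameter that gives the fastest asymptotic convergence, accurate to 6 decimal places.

[ρ_J] n=105: ρ(B_J) = cos(π/(n+1)) = cos(π/106) = 0.999561.
√(1 − cos²(π/106)) = sin(π/106) ≈ 0.0296333.
[ω*] 2 ÷ (1 + 0.0296333) = 2 ÷ 1.0296333 = 1.942439.
ρ_SOR = ω* − 1 = 1.942439 − 1 = 0.942439.

ω* = 1.942439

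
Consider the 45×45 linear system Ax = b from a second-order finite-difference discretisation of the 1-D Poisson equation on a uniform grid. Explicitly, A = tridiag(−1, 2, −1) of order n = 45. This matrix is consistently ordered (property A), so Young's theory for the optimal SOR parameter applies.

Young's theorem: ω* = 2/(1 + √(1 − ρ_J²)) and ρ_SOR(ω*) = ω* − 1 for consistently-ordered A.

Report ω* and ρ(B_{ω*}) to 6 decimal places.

ω* = 1.872234, ρ_SOR = 0.872234

B_J for the 45×45 system has eigenvalues cos(kπ/46); ρ_J = cos(π/46) = 0.997669.
√(1−ρ_J²) = |sin(π/46)| = 0.0682424
[ω*] 2 ÷ (1 + 0.0682424) = 2 ÷ 1.0682424 = 1.872234.
At ω = 1.872234 every |λ(B_ω)| = ω−1, so ρ_SOR = 0.872234.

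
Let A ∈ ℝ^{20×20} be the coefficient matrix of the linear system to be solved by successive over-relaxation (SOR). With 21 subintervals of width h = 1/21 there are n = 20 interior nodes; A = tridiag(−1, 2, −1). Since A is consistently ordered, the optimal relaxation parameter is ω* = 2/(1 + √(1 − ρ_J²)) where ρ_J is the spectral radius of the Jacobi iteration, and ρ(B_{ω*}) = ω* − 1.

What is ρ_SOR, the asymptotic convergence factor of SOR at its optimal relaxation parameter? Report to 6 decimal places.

B_J for the 20×20 system has eigenvalues cos(kπ/21); ρ_J = cos(π/21) = 0.988831.
√(1 − cos²(π/21)) = sin(π/21) ≈ 0.1490423.
ω* = 2/(1 + 0.1490423) = 2/1.1490423 = 1.740580.
ρ_SOR = ω* − 1 = 1.740580 − 1 = 0.740580.

ρ_SOR = 0.740580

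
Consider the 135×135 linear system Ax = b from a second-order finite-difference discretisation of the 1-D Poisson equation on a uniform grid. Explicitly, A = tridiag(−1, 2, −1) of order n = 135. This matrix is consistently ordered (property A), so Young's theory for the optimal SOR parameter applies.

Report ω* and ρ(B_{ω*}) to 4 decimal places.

ω* = 1.9548, ρ_SOR = 0.9548

B_J for the 135×135 system has eigenvalues cos(kπ/136); ρ_J = cos(π/136) = 0.9997.
√(1−ρ_J²) simplifies to sin(π/136) = 0.02310.
[ω*] 2 ÷ (1 + 0.02310) = 2 ÷ 1.02310 = 1.9548.
ρ_SOR = ω* − 1 ≈ 0.9548.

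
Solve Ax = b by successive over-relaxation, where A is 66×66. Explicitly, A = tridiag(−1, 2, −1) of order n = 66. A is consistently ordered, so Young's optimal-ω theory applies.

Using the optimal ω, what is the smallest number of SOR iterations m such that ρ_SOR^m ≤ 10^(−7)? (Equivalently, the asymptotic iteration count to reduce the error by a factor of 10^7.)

[ρ_J] n=66: ρ(B_J) = cos(π/(n+1)) = cos(π/67) = 0.9989009.
√(1−ρ_J²) = |sin(π/67)| = 0.0468723
[ω*] 2 ÷ (1 + 0.0468723) = 2 ÷ 1.0468723 = 1.9104527.
Hence ρ(B_{ω*}) = 1.9104527 − 1 = 0.9104527.
m ≥ 7·ln10 / (−ln 0.9104527) = 171.810; smallest integer m = 172.

m = 172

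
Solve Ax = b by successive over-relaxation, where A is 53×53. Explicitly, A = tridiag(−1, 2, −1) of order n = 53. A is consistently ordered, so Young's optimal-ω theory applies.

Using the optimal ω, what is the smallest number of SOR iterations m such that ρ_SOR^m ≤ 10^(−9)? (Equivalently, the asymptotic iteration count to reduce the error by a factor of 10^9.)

m = 179

½·tridiag(1,0,1) at n=53: λ_k = cos(kπ/54); max |λ| at k=1 ⇒ ρ_J = cos(π/54) ≈ 0.9983082.
√(1−ρ_J²) simplifies to sin(π/54) = 0.0581448.
ω* = 2 / (1 + 0.0581448) = 2 / 1.0581448 ≈ 1.8901005.
[ρ_SOR] ω* − 1 = 0.8901005.
(0.8901005)^m ≤ 10^{−9}  ⇒  m·ln(0.8901005) ≤ −9·ln10  ⇒  m ≥ 178.003  ⇒  m = 179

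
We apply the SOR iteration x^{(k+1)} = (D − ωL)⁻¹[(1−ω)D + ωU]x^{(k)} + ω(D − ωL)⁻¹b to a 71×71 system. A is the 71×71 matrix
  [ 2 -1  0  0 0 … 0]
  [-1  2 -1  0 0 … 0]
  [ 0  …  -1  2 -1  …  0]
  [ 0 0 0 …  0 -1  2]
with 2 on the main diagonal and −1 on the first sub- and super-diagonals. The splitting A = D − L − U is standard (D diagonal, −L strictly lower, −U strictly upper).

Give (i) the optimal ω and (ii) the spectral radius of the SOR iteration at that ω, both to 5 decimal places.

½·tridiag(1,0,1) at n=71: λ_k = cos(kπ/72); max |λ| at k=1 ⇒ ρ_J = cos(π/72) ≈ 0.99905.
root = sin(π/72) = 0.043619  (since 1−cos² = sin²).
ω* = 2/(1+0.043619) = 1.91641
and ρ(B_{ω*}) = 1.91641 − 1 = 0.91641.

ω* = 1.91641, ρ_SOR = 0.91641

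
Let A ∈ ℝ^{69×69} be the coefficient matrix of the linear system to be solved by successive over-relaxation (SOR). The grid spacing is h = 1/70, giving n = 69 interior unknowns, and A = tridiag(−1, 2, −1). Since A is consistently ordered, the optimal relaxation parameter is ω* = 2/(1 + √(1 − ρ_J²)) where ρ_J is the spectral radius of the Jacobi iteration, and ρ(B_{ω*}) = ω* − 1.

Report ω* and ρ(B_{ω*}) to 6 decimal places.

ω* = 1.914123, ρ_SOR = 0.914123

[ρ_J] n=69: ρ(B_J) = cos(π/(n+1)) = cos(π/70) = 0.998993.
√(1−ρ_J²) simplifies to sin(π/70) = 0.0448648.
ω* = 2/(1+0.0448648) = 1.914123
ρ_SOR = ω* − 1 ≈ 0.914123.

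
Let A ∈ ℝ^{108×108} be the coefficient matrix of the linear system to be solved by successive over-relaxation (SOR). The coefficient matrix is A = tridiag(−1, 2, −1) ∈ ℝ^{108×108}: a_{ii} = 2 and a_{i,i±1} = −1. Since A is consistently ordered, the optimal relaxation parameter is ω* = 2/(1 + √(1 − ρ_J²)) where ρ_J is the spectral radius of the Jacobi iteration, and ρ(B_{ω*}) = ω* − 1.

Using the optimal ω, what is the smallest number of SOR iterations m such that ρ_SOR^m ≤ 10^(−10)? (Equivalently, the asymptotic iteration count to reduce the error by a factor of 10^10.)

m = 400

spectrum of D⁻¹(L+U) = {cos(kπ/109) : 1≤k≤108}; ρ_J = cos(π/109) = 0.9995847.
√(1−ρ_J²) simplifies to sin(π/109) = 0.0288180.
Young: ω* = 2/(1+√(1−ρ_J²)) = 2/(1+0.0288180) = 2/1.0288180 = 1.9439784.
Hence ρ(B_{ω*}) = 1.9439784 − 1 = 0.9439784.
10·ln10 = 23.0259; −ln(0.9439784) = 0.057652; m = ⌈23.0259/0.057652⌉ = ⌈399.395⌉ = 400.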